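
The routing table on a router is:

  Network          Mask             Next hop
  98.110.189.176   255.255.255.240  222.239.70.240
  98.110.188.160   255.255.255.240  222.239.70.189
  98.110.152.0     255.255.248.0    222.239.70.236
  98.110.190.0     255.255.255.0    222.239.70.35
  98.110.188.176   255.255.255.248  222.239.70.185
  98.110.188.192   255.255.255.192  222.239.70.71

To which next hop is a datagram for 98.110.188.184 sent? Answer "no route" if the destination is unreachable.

No entry's prefix contains 98.110.188.184; there is no default route.

no route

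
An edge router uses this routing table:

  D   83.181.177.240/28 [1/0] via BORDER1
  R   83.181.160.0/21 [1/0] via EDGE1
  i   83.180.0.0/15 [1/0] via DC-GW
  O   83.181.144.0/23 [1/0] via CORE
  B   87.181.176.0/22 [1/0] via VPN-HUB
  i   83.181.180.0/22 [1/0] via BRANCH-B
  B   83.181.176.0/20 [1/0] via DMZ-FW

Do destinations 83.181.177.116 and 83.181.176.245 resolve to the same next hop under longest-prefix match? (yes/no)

yes

83.181.177.116: longest match 83.181.176.0/20 -> DMZ-FW
83.181.176.245: longest match 83.181.176.0/20 -> DMZ-FW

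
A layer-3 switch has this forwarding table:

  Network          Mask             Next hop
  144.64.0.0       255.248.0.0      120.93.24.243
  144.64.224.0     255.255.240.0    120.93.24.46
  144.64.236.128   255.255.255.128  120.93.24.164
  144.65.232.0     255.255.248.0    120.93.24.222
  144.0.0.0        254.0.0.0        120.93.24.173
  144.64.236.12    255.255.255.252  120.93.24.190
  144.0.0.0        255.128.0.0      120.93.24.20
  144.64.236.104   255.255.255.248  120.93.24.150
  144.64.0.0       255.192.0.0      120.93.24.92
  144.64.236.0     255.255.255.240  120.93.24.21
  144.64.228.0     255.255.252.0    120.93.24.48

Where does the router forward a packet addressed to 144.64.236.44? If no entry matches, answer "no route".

Routes whose prefix contains 144.64.236.44:
  144.0.0.0/7 (144.0.0.0 - 145.255.255.255) -> 120.93.24.173
  144.0.0.0/9 (144.0.0.0 - 144.127.255.255) -> 120.93.24.20
  144.64.0.0/10 (144.64.0.0 - 144.127.255.255) -> 120.93.24.92
  144.64.0.0/13 (144.64.0.0 - 144.71.255.255) -> 120.93.24.243
  144.64.224.0/20 (144.64.224.0 - 144.64.239.255) -> 120.93.24.46
More-specific entries that do NOT match:
  144.64.236.12/30 (144.64.236.12 - 144.64.236.15) does not contain 144.64.236.44
  144.64.236.104/29 (144.64.236.104 - 144.64.236.111) does not contain 144.64.236.44
  144.64.236.0/28 (144.64.236.0 - 144.64.236.15) does not contain 144.64.236.44
  144.64.236.128/25 (144.64.236.128 - 144.64.236.255) does not contain 144.64.236.44
  144.64.228.0/22 (144.64.228.0 - 144.64.231.255) does not contain 144.64.236.44
  144.65.232.0/21 (144.65.232.0 - 144.65.239.255) does not contain 144.64.236.44
Longest matching prefix is /20 -> next hop 120.93.24.46.

120.93.24.46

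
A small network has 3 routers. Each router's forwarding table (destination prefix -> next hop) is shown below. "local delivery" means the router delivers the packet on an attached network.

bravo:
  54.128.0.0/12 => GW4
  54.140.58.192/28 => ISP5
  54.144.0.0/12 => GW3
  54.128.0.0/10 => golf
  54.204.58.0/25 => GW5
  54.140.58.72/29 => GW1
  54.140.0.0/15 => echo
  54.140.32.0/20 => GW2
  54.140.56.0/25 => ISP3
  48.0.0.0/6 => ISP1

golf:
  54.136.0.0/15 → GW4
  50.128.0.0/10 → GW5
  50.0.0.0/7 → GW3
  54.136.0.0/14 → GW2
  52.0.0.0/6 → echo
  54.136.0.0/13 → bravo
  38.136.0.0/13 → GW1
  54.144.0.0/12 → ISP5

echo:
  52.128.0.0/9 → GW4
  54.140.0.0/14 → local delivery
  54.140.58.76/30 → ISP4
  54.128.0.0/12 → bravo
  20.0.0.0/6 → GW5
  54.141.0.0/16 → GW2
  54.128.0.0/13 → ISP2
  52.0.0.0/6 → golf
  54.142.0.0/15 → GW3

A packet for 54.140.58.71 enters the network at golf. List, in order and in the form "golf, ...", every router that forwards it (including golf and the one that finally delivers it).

At golf: longest match for 54.140.58.71 is 54.136.0.0/13 -> bravo
At bravo: longest match for 54.140.58.71 is 54.140.0.0/15 -> echo
At echo: longest match for 54.140.58.71 is 54.140.0.0/14 -> local delivery

golf, bravo, echo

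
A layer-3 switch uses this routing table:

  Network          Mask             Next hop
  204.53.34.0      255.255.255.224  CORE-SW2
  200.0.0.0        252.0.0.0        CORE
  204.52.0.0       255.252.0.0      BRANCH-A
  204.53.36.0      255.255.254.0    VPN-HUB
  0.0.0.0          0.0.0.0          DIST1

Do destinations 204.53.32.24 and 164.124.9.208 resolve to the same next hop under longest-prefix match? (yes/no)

204.53.32.24: longest match 204.52.0.0/14 -> BRANCH-A
164.124.9.208: longest match 0.0.0.0/0 -> DIST1

no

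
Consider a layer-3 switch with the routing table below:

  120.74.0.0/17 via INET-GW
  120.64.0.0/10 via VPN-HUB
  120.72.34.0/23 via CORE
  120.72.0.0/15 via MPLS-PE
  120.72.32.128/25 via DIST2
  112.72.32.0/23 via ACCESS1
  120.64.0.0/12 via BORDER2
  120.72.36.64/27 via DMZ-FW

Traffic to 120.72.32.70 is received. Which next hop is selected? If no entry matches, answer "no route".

MPLS-PE

Routes whose prefix contains 120.72.32.70:
  120.64.0.0/10 (120.64.0.0 - 120.127.255.255) -> VPN-HUB
  120.64.0.0/12 (120.64.0.0 - 120.79.255.255) -> BORDER2
  120.72.0.0/15 (120.72.0.0 - 120.73.255.255) -> MPLS-PE
More-specific entries that do NOT match:
  120.72.36.64/27 (120.72.36.64 - 120.72.36.95) does not contain 120.72.32.70
  120.72.32.128/25 (120.72.32.128 - 120.72.32.255) does not contain 120.72.32.70
  120.72.34.0/23 (120.72.34.0 - 120.72.35.255) does not contain 120.72.32.70
  112.72.32.0/23 (112.72.32.0 - 112.72.33.255) does not contain 120.72.32.70
  120.74.0.0/17 (120.74.0.0 - 120.74.127.255) does not contain 120.72.32.70
Longest matching prefix is /15 -> next hop MPLS-PE.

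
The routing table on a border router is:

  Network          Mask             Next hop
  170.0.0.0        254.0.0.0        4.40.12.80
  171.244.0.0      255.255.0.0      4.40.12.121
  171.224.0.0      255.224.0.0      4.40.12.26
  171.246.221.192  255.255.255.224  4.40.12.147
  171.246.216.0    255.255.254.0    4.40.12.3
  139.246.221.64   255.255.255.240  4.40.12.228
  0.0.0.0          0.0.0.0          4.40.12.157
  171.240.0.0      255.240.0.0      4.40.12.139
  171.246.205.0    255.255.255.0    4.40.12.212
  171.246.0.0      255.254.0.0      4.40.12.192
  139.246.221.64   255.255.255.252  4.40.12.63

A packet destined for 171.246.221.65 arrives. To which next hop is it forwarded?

Routes whose prefix contains 171.246.221.65:
  0.0.0.0/0 (default, matches everything) -> 4.40.12.157
  170.0.0.0/7 (170.0.0.0 - 171.255.255.255) -> 4.40.12.80
  171.224.0.0/11 (171.224.0.0 - 171.255.255.255) -> 4.40.12.26
  171.240.0.0/12 (171.240.0.0 - 171.255.255.255) -> 4.40.12.139
  171.246.0.0/15 (171.246.0.0 - 171.247.255.255) -> 4.40.12.192
More-specific entries that do NOT match:
  139.246.221.64/30 (139.246.221.64 - 139.246.221.67) does not contain 171.246.221.65
  139.246.221.64/28 (139.246.221.64 - 139.246.221.79) does not contain 171.246.221.65
  171.246.221.192/27 (171.246.221.192 - 171.246.221.223) does not contain 171.246.221.65
  171.246.205.0/24 (171.246.205.0 - 171.246.205.255) does not contain 171.246.221.65
  171.246.216.0/23 (171.246.216.0 - 171.246.217.255) does not contain 171.246.221.65
  171.244.0.0/16 (171.244.0.0 - 171.244.255.255) does not contain 171.246.221.65
Longest matching prefix is /15 -> next hop 4.40.12.192.

4.40.12.192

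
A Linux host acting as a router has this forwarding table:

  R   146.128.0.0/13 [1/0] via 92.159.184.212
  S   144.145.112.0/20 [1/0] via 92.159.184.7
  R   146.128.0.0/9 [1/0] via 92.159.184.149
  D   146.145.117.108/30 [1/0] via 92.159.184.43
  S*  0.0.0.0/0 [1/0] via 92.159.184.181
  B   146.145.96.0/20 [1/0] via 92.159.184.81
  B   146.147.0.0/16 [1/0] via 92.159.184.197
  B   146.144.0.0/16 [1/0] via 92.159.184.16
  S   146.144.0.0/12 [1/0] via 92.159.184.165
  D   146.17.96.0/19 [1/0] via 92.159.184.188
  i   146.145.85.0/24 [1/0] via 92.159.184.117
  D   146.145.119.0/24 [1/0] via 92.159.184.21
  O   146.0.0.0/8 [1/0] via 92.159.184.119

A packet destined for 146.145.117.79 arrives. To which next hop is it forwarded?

92.159.184.165

Routes whose prefix contains 146.145.117.79:
  0.0.0.0/0 (default, matches everything) -> 92.159.184.181
  146.0.0.0/8 (146.0.0.0 - 146.255.255.255) -> 92.159.184.119
  146.128.0.0/9 (146.128.0.0 - 146.255.255.255) -> 92.159.184.149
  146.144.0.0/12 (146.144.0.0 - 146.159.255.255) -> 92.159.184.165
More-specific entries that do NOT match:
  146.145.117.108/30 (146.145.117.108 - 146.145.117.111) does not contain 146.145.117.79
  146.145.85.0/24 (146.145.85.0 - 146.145.85.255) does not contain 146.145.117.79
  146.145.119.0/24 (146.145.119.0 - 146.145.119.255) does not contain 146.145.117.79
  144.145.112.0/20 (144.145.112.0 - 144.145.127.255) does not contain 146.145.117.79
  146.145.96.0/20 (146.145.96.0 - 146.145.111.255) does not contain 146.145.117.79
  146.17.96.0/19 (146.17.96.0 - 146.17.127.255) does not contain 146.145.117.79
  146.147.0.0/16 (146.147.0.0 - 146.147.255.255) does not contain 146.145.117.79
  146.144.0.0/16 (146.144.0.0 - 146.144.255.255) does not contain 146.145.117.79
  146.128.0.0/13 (146.128.0.0 - 146.135.255.255) does not contain 146.145.117.79
Longest matching prefix is /12 -> next hop 92.159.184.165.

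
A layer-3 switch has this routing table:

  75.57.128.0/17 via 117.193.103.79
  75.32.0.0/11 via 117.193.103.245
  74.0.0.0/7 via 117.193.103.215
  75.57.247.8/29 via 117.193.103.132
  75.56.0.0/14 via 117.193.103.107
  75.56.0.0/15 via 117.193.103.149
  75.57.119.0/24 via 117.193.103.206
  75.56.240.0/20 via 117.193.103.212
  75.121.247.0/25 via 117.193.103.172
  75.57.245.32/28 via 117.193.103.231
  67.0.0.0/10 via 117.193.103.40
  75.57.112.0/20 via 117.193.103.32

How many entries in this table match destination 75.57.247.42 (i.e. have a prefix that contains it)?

5

Prefixes containing 75.57.247.42:
  74.0.0.0/7 (74.0.0.0 - 75.255.255.255)
  75.32.0.0/11 (75.32.0.0 - 75.63.255.255)
  75.56.0.0/14 (75.56.0.0 - 75.59.255.255)
  75.56.0.0/15 (75.56.0.0 - 75.57.255.255)
  75.57.128.0/17 (75.57.128.0 - 75.57.255.255)
Total matching entries: 5.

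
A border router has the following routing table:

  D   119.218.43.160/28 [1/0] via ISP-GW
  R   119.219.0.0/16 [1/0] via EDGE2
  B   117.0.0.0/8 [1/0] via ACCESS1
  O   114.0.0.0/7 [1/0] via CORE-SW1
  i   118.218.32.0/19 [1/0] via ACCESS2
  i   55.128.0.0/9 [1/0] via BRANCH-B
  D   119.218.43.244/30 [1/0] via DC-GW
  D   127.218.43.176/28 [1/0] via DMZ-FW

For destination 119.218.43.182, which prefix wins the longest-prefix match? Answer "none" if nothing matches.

119.218.43.182 is outside every listed prefix and there is no default route.

none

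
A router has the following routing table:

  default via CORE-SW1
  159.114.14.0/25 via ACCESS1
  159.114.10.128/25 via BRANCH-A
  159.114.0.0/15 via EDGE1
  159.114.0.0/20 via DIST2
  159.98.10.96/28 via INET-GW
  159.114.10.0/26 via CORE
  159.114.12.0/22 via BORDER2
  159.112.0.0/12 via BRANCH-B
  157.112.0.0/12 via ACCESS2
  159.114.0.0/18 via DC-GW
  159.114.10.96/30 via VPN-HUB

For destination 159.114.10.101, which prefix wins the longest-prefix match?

Entries matching 159.114.10.101:
  0.0.0.0/0 (default, matches everything)
  159.112.0.0/12 (159.112.0.0 - 159.127.255.255)
  159.114.0.0/15 (159.114.0.0 - 159.115.255.255)
  159.114.0.0/18 (159.114.0.0 - 159.114.63.255)
  159.114.0.0/20 (159.114.0.0 - 159.114.15.255)
Most specific is 159.114.0.0/20.

159.114.0.0/20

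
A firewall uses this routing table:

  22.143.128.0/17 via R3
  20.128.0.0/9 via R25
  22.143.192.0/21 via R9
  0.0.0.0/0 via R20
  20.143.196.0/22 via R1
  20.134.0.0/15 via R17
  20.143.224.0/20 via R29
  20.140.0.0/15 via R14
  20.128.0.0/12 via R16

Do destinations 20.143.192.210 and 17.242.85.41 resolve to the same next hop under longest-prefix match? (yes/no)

20.143.192.210: longest match 20.128.0.0/12 -> R16
17.242.85.41: longest match 0.0.0.0/0 -> R20

no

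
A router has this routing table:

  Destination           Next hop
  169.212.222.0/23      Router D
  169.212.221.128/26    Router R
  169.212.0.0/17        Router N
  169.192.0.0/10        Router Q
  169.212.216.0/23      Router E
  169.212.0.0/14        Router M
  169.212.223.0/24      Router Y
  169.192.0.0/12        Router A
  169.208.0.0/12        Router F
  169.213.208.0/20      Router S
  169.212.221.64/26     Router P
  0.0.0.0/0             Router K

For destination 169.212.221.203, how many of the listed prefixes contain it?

Prefixes containing 169.212.221.203:
  0.0.0.0/0 (default, matches everything)
  169.192.0.0/10 (169.192.0.0 - 169.255.255.255)
  169.208.0.0/12 (169.208.0.0 - 169.223.255.255)
  169.212.0.0/14 (169.212.0.0 - 169.215.255.255)
Total matching entries: 4.

4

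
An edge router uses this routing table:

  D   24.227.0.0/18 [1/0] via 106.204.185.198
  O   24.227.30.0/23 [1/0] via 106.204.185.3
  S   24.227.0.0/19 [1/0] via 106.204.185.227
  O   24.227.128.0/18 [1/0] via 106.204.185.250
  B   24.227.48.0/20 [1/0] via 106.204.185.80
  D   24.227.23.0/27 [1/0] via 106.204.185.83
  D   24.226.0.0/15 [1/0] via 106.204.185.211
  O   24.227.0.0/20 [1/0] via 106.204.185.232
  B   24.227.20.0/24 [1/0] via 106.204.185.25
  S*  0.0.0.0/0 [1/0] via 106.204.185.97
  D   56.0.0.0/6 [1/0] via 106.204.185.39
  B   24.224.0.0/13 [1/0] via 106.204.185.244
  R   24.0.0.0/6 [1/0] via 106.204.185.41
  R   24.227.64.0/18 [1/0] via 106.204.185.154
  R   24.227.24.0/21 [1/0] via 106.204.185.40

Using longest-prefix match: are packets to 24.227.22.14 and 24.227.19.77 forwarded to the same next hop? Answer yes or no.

yes

24.227.22.14: longest match 24.227.0.0/19 -> 106.204.185.227
24.227.19.77: longest match 24.227.0.0/19 -> 106.204.185.227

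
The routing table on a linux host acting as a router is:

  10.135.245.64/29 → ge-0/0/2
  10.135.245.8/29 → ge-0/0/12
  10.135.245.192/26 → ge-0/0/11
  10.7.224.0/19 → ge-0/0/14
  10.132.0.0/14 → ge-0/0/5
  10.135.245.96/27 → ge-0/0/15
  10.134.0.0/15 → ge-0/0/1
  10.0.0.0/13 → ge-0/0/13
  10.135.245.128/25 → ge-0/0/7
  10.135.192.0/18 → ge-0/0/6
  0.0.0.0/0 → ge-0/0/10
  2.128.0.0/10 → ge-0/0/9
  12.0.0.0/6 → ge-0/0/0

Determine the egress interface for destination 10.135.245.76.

Routes whose prefix contains 10.135.245.76:
  0.0.0.0/0 (default, matches everything) -> ge-0/0/10
  10.132.0.0/14 (10.132.0.0 - 10.135.255.255) -> ge-0/0/5
  10.134.0.0/15 (10.134.0.0 - 10.135.255.255) -> ge-0/0/1
  10.135.192.0/18 (10.135.192.0 - 10.135.255.255) -> ge-0/0/6
More-specific entries that do NOT match:
  10.135.245.64/29 (10.135.245.64 - 10.135.245.71) does not contain 10.135.245.76
  10.135.245.8/29 (10.135.245.8 - 10.135.245.15) does not contain 10.135.245.76
  10.135.245.96/27 (10.135.245.96 - 10.135.245.127) does not contain 10.135.245.76
  10.135.245.192/26 (10.135.245.192 - 10.135.245.255) does not contain 10.135.245.76
  10.135.245.128/25 (10.135.245.128 - 10.135.245.255) does not contain 10.135.245.76
  10.7.224.0/19 (10.7.224.0 - 10.7.255.255) does not contain 10.135.245.76
Longest matching prefix is /18 -> interface ge-0/0/6.

ge-0/0/6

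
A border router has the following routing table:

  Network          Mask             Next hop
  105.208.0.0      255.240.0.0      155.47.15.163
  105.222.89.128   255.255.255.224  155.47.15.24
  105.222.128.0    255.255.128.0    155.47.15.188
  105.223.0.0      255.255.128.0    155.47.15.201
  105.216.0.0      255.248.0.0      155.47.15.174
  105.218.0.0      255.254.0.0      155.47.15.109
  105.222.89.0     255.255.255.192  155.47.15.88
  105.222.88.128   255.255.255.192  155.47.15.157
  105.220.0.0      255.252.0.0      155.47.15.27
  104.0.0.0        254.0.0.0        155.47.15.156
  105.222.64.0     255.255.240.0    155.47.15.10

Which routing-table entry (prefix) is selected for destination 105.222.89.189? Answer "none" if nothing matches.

Entries matching 105.222.89.189:
  104.0.0.0/7 (104.0.0.0 - 105.255.255.255)
  105.208.0.0/12 (105.208.0.0 - 105.223.255.255)
  105.216.0.0/13 (105.216.0.0 - 105.223.255.255)
  105.220.0.0/14 (105.220.0.0 - 105.223.255.255)
Most specific is 105.220.0.0/14.

105.220.0.0/14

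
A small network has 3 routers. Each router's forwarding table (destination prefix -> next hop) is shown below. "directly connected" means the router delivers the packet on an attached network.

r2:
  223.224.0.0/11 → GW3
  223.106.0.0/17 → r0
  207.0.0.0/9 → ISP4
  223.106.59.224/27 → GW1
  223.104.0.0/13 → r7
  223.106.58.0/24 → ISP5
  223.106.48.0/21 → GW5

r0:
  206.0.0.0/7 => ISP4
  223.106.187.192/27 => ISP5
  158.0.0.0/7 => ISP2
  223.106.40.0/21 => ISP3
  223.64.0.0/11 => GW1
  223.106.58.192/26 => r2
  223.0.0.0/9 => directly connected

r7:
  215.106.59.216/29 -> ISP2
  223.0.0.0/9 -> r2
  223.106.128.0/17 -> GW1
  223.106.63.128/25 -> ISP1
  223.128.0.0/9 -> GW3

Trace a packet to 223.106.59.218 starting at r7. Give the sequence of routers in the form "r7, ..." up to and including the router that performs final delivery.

r7, r2, r0

At r7: longest match for 223.106.59.218 is 223.0.0.0/9 -> r2
At r2: longest match for 223.106.59.218 is 223.106.0.0/17 -> r0
At r0: longest match for 223.106.59.218 is 223.0.0.0/9 -> directly connected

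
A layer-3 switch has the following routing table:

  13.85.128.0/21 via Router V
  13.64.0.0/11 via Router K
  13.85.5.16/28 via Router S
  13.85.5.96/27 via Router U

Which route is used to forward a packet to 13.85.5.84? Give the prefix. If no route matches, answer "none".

13.64.0.0/11

Entries matching 13.85.5.84:
  13.64.0.0/11 (13.64.0.0 - 13.95.255.255)
Most specific is 13.64.0.0/11.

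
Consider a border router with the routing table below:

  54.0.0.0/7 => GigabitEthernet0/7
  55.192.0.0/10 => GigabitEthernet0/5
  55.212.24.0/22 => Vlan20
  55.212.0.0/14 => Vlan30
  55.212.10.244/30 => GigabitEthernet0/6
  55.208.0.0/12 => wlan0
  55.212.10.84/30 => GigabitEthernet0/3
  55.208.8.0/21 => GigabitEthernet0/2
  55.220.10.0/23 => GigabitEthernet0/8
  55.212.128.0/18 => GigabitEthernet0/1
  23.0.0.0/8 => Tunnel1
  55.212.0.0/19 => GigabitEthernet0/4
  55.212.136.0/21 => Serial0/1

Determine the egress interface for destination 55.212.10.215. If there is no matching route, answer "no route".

Routes whose prefix contains 55.212.10.215:
  54.0.0.0/7 (54.0.0.0 - 55.255.255.255) -> GigabitEthernet0/7
  55.192.0.0/10 (55.192.0.0 - 55.255.255.255) -> GigabitEthernet0/5
  55.208.0.0/12 (55.208.0.0 - 55.223.255.255) -> wlan0
  55.212.0.0/14 (55.212.0.0 - 55.215.255.255) -> Vlan30
  55.212.0.0/19 (55.212.0.0 - 55.212.31.255) -> GigabitEthernet0/4
More-specific entries that do NOT match:
  55.212.10.244/30 (55.212.10.244 - 55.212.10.247) does not contain 55.212.10.215
  55.212.10.84/30 (55.212.10.84 - 55.212.10.87) does not contain 55.212.10.215
  55.220.10.0/23 (55.220.10.0 - 55.220.11.255) does not contain 55.212.10.215
  55.212.24.0/22 (55.212.24.0 - 55.212.27.255) does not contain 55.212.10.215
  55.208.8.0/21 (55.208.8.0 - 55.208.15.255) does not contain 55.212.10.215
  55.212.136.0/21 (55.212.136.0 - 55.212.143.255) does not contain 55.212.10.215
Longest matching prefix is /19 -> interface GigabitEthernet0/4.

GigabitEthernet0/4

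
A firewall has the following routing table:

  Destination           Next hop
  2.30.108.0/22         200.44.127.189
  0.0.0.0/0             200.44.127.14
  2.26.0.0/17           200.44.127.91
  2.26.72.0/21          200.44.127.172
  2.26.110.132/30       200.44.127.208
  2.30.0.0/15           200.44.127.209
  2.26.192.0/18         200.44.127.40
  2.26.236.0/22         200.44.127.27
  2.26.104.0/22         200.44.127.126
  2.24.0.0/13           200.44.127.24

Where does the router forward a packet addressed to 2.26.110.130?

Routes whose prefix contains 2.26.110.130:
  0.0.0.0/0 (default, matches everything) -> 200.44.127.14
  2.24.0.0/13 (2.24.0.0 - 2.31.255.255) -> 200.44.127.24
  2.26.0.0/17 (2.26.0.0 - 2.26.127.255) -> 200.44.127.91
More-specific entries that do NOT match:
  2.26.110.132/30 (2.26.110.132 - 2.26.110.135) does not contain 2.26.110.130
  2.30.108.0/22 (2.30.108.0 - 2.30.111.255) does not contain 2.26.110.130
  2.26.236.0/22 (2.26.236.0 - 2.26.239.255) does not contain 2.26.110.130
  2.26.104.0/22 (2.26.104.0 - 2.26.107.255) does not contain 2.26.110.130
  2.26.72.0/21 (2.26.72.0 - 2.26.79.255) does not contain 2.26.110.130
  2.26.192.0/18 (2.26.192.0 - 2.26.255.255) does not contain 2.26.110.130
Longest matching prefix is /17 -> next hop 200.44.127.91.

200.44.127.91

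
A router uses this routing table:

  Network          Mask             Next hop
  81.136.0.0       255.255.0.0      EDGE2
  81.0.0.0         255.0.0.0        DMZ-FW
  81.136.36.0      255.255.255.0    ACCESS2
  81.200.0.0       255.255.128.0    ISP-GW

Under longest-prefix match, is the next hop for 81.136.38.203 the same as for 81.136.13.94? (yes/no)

81.136.38.203: longest match 81.136.0.0/16 -> EDGE2
81.136.13.94: longest match 81.136.0.0/16 -> EDGE2

yes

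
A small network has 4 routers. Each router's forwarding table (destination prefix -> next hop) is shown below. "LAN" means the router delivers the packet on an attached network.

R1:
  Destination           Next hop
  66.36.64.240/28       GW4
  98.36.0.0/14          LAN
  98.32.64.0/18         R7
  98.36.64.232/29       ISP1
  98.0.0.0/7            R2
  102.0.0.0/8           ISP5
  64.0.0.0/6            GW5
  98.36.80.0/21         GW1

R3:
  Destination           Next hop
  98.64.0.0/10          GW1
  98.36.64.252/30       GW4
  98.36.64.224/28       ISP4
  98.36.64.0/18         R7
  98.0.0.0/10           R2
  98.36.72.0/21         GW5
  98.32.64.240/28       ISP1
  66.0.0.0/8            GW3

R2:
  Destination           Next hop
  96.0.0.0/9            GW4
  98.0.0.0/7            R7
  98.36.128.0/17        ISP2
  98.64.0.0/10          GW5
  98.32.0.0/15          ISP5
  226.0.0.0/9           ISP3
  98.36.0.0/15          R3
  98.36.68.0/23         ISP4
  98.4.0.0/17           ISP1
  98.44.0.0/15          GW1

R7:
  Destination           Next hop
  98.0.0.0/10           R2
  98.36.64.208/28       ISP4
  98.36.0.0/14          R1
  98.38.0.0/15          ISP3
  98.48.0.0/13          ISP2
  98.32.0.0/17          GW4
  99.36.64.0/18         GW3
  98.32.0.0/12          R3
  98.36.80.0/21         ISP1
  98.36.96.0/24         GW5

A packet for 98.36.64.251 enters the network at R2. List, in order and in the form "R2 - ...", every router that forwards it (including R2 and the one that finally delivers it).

R2 - R3 - R7 - R1

At R2: longest match for 98.36.64.251 is 98.36.0.0/15 -> R3
At R3: longest match for 98.36.64.251 is 98.36.64.0/18 -> R7
At R7: longest match for 98.36.64.251 is 98.36.0.0/14 -> R1
At R1: longest match for 98.36.64.251 is 98.36.0.0/14 -> LAN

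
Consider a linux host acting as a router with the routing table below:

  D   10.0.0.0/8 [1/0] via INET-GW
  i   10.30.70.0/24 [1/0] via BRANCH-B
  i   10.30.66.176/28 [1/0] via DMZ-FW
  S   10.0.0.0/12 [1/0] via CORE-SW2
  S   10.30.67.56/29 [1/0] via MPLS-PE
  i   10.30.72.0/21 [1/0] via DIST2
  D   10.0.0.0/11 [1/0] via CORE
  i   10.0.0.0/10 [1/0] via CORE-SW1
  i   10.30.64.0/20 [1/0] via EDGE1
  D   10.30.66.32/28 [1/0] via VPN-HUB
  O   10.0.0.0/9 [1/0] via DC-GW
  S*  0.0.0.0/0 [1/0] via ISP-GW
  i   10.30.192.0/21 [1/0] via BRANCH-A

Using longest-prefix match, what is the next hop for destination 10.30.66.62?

EDGE1

Routes whose prefix contains 10.30.66.62:
  0.0.0.0/0 (default, matches everything) -> ISP-GW
  10.0.0.0/8 (10.0.0.0 - 10.255.255.255) -> INET-GW
  10.0.0.0/9 (10.0.0.0 - 10.127.255.255) -> DC-GW
  10.0.0.0/10 (10.0.0.0 - 10.63.255.255) -> CORE-SW1
  10.0.0.0/11 (10.0.0.0 - 10.31.255.255) -> CORE
  10.30.64.0/20 (10.30.64.0 - 10.30.79.255) -> EDGE1
More-specific entries that do NOT match:
  10.30.67.56/29 (10.30.67.56 - 10.30.67.63) does not contain 10.30.66.62
  10.30.66.176/28 (10.30.66.176 - 10.30.66.191) does not contain 10.30.66.62
  10.30.66.32/28 (10.30.66.32 - 10.30.66.47) does not contain 10.30.66.62
  10.30.70.0/24 (10.30.70.0 - 10.30.70.255) does not contain 10.30.66.62
  10.30.72.0/21 (10.30.72.0 - 10.30.79.255) does not contain 10.30.66.62
  10.30.192.0/21 (10.30.192.0 - 10.30.199.255) does not contain 10.30.66.62
Longest matching prefix is /20 -> next hop EDGE1.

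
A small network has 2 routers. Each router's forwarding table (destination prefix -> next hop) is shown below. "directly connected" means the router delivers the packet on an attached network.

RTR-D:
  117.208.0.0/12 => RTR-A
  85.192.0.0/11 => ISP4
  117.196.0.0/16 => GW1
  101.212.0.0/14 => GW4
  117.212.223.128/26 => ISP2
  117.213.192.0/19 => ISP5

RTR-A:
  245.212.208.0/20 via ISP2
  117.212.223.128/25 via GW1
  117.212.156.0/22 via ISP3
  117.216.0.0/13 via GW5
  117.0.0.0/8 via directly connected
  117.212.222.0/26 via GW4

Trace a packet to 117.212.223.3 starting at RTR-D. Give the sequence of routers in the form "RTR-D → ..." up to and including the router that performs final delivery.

At RTR-D: longest match for 117.212.223.3 is 117.208.0.0/12 -> RTR-A
At RTR-A: longest match for 117.212.223.3 is 117.0.0.0/8 -> directly connected

RTR-D → RTR-A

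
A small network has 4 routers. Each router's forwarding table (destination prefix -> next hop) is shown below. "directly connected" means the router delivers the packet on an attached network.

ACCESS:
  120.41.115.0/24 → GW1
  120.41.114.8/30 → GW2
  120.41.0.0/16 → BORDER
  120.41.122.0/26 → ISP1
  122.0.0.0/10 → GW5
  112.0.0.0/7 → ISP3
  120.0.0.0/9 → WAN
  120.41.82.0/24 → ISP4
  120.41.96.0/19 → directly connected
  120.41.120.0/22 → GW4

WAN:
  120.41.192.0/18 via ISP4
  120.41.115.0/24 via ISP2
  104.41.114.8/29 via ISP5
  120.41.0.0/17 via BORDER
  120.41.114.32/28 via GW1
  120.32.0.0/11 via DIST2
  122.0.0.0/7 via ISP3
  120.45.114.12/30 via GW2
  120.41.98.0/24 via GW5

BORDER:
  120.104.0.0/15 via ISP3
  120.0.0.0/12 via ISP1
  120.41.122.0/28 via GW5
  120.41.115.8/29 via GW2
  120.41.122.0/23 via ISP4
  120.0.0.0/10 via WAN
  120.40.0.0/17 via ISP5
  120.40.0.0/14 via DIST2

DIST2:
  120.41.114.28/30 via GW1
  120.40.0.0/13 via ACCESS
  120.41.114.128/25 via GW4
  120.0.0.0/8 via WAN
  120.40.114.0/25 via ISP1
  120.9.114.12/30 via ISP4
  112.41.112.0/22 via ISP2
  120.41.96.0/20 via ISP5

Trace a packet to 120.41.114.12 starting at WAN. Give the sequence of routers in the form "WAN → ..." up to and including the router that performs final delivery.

At WAN: longest match for 120.41.114.12 is 120.41.0.0/17 -> BORDER
At BORDER: longest match for 120.41.114.12 is 120.40.0.0/14 -> DIST2
At DIST2: longest match for 120.41.114.12 is 120.40.0.0/13 -> ACCESS
At ACCESS: longest match for 120.41.114.12 is 120.41.96.0/19 -> directly connected

WAN → BORDER → DIST2 → ACCESS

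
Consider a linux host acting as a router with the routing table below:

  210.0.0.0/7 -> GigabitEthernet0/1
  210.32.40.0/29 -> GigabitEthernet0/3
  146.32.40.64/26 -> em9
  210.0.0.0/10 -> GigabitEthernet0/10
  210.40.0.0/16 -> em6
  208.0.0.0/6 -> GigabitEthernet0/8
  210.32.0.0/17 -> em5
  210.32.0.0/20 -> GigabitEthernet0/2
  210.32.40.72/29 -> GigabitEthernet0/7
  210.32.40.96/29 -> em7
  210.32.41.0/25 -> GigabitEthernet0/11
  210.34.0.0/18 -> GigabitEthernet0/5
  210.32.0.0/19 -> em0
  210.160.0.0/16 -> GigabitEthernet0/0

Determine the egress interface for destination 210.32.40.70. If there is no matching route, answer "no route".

em5

Routes whose prefix contains 210.32.40.70:
  208.0.0.0/6 (208.0.0.0 - 211.255.255.255) -> GigabitEthernet0/8
  210.0.0.0/7 (210.0.0.0 - 211.255.255.255) -> GigabitEthernet0/1
  210.0.0.0/10 (210.0.0.0 - 210.63.255.255) -> GigabitEthernet0/10
  210.32.0.0/17 (210.32.0.0 - 210.32.127.255) -> em5
More-specific entries that do NOT match:
  210.32.40.0/29 (210.32.40.0 - 210.32.40.7) does not contain 210.32.40.70
  210.32.40.72/29 (210.32.40.72 - 210.32.40.79) does not contain 210.32.40.70
  210.32.40.96/29 (210.32.40.96 - 210.32.40.103) does not contain 210.32.40.70
  146.32.40.64/26 (146.32.40.64 - 146.32.40.127) does not contain 210.32.40.70
  210.32.41.0/25 (210.32.41.0 - 210.32.41.127) does not contain 210.32.40.70
  210.32.0.0/20 (210.32.0.0 - 210.32.15.255) does not contain 210.32.40.70
  210.32.0.0/19 (210.32.0.0 - 210.32.31.255) does not contain 210.32.40.70
  210.34.0.0/18 (210.34.0.0 - 210.34.63.255) does not contain 210.32.40.70
Longest matching prefix is /17 -> interface em5.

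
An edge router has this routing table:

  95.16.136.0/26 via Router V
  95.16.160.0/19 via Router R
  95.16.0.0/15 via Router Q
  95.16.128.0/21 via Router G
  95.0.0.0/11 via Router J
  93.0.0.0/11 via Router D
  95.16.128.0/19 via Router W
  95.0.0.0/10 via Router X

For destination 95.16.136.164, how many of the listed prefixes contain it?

4

Prefixes containing 95.16.136.164:
  95.0.0.0/10 (95.0.0.0 - 95.63.255.255)
  95.0.0.0/11 (95.0.0.0 - 95.31.255.255)
  95.16.0.0/15 (95.16.0.0 - 95.17.255.255)
  95.16.128.0/19 (95.16.128.0 - 95.16.159.255)
Total matching entries: 4.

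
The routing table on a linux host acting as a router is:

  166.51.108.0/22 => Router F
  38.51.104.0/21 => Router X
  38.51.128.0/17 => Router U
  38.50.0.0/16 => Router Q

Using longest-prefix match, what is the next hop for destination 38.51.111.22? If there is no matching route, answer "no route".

Router X

Routes whose prefix contains 38.51.111.22:
  38.51.104.0/21 (38.51.104.0 - 38.51.111.255) -> Router X
More-specific entries that do NOT match:
  166.51.108.0/22 (166.51.108.0 - 166.51.111.255) does not contain 38.51.111.22
Longest matching prefix is /21 -> next hop Router X.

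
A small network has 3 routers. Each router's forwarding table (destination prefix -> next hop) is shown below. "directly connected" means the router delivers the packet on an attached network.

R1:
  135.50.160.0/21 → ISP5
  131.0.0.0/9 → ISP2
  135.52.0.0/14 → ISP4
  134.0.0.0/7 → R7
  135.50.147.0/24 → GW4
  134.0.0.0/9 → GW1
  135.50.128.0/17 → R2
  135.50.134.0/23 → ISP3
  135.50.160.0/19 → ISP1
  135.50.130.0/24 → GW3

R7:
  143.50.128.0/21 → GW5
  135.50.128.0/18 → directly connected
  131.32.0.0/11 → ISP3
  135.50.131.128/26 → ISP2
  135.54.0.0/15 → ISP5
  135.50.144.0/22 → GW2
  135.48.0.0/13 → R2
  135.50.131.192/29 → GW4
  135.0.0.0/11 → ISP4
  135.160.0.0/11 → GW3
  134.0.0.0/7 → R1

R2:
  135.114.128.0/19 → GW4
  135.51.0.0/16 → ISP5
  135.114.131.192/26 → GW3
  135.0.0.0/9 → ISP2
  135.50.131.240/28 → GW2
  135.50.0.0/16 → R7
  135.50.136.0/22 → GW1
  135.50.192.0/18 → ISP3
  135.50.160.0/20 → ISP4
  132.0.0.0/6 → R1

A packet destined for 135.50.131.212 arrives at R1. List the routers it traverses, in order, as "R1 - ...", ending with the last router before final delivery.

R1 - R2 - R7

At R1: longest match for 135.50.131.212 is 135.50.128.0/17 -> R2
At R2: longest match for 135.50.131.212 is 135.50.0.0/16 -> R7
At R7: longest match for 135.50.131.212 is 135.50.128.0/18 -> directly connected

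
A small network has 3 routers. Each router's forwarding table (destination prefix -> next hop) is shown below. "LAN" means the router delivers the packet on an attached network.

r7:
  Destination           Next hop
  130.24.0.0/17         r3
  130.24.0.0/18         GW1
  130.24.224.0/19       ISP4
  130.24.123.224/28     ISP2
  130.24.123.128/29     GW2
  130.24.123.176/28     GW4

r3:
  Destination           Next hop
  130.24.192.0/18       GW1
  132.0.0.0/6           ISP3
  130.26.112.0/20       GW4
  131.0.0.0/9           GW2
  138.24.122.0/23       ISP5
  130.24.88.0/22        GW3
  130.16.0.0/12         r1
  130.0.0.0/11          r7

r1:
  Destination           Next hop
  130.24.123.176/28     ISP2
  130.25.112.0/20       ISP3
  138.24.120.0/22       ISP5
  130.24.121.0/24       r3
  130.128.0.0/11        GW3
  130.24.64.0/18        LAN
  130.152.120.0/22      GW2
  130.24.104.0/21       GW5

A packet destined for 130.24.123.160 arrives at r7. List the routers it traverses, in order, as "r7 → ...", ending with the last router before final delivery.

At r7: longest match for 130.24.123.160 is 130.24.0.0/17 -> r3
At r3: longest match for 130.24.123.160 is 130.16.0.0/12 -> r1
At r1: longest match for 130.24.123.160 is 130.24.64.0/18 -> LAN

r7 → r3 → r1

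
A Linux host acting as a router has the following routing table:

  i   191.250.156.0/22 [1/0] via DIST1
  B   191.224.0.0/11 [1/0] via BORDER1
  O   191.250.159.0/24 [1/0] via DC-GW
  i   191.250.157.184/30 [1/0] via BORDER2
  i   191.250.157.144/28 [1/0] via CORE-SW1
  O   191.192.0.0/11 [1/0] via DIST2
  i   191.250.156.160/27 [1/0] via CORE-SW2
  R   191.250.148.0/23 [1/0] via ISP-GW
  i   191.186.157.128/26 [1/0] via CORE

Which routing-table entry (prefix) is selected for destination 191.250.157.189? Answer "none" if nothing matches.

191.250.156.0/22

Entries matching 191.250.157.189:
  191.224.0.0/11 (191.224.0.0 - 191.255.255.255)
  191.250.156.0/22 (191.250.156.0 - 191.250.159.255)
Most specific is 191.250.156.0/22.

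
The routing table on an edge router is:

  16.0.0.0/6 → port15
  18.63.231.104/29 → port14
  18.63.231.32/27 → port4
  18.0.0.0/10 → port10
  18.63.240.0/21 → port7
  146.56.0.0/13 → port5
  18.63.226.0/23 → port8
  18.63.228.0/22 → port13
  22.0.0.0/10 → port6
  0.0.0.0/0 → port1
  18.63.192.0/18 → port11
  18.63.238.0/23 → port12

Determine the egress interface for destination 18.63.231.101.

port13

Routes whose prefix contains 18.63.231.101:
  0.0.0.0/0 (default, matches everything) -> port1
  16.0.0.0/6 (16.0.0.0 - 19.255.255.255) -> port15
  18.0.0.0/10 (18.0.0.0 - 18.63.255.255) -> port10
  18.63.192.0/18 (18.63.192.0 - 18.63.255.255) -> port11
  18.63.228.0/22 (18.63.228.0 - 18.63.231.255) -> port13
More-specific entries that do NOT match:
  18.63.231.104/29 (18.63.231.104 - 18.63.231.111) does not contain 18.63.231.101
  18.63.231.32/27 (18.63.231.32 - 18.63.231.63) does not contain 18.63.231.101
  18.63.226.0/23 (18.63.226.0 - 18.63.227.255) does not contain 18.63.231.101
  18.63.238.0/23 (18.63.238.0 - 18.63.239.255) does not contain 18.63.231.101
Longest matching prefix is /22 -> interface port13.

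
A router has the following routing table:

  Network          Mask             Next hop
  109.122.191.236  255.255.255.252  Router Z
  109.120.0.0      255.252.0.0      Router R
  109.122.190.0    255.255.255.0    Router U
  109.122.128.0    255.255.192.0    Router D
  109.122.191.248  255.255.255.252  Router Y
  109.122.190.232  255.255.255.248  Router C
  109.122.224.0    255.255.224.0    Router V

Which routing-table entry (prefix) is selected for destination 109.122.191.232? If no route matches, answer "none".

109.122.128.0/18

Entries matching 109.122.191.232:
  109.120.0.0/14 (109.120.0.0 - 109.123.255.255)
  109.122.128.0/18 (109.122.128.0 - 109.122.191.255)
Most specific is 109.122.128.0/18.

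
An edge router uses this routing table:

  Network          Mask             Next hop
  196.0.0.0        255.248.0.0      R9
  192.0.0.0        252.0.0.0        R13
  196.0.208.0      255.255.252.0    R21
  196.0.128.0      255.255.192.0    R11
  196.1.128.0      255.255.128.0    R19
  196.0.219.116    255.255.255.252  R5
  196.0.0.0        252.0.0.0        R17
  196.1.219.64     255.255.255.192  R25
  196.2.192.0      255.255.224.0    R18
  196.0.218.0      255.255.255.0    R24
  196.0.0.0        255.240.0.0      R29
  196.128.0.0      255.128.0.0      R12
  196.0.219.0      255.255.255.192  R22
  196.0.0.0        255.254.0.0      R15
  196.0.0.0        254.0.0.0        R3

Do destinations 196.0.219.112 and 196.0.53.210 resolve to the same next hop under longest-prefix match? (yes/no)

196.0.219.112: longest match 196.0.0.0/15 -> R15
196.0.53.210: longest match 196.0.0.0/15 -> R15

yes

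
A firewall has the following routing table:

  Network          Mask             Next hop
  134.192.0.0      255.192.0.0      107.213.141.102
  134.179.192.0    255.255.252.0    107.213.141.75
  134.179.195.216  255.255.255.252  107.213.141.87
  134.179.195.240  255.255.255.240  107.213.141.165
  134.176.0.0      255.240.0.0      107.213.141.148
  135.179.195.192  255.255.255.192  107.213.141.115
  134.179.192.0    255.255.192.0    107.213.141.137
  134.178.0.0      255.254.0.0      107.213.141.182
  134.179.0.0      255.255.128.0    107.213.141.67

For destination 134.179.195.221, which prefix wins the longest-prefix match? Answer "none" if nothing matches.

134.179.192.0/22

Entries matching 134.179.195.221:
  134.176.0.0/12 (134.176.0.0 - 134.191.255.255)
  134.178.0.0/15 (134.178.0.0 - 134.179.255.255)
  134.179.192.0/18 (134.179.192.0 - 134.179.255.255)
  134.179.192.0/22 (134.179.192.0 - 134.179.195.255)
Most specific is 134.179.192.0/22.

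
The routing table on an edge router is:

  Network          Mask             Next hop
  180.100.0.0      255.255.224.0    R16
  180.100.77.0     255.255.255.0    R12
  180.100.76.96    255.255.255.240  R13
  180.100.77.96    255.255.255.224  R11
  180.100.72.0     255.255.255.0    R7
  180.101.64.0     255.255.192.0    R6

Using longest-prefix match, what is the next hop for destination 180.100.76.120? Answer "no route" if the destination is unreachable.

No entry's prefix contains 180.100.76.120; there is no default route.

no route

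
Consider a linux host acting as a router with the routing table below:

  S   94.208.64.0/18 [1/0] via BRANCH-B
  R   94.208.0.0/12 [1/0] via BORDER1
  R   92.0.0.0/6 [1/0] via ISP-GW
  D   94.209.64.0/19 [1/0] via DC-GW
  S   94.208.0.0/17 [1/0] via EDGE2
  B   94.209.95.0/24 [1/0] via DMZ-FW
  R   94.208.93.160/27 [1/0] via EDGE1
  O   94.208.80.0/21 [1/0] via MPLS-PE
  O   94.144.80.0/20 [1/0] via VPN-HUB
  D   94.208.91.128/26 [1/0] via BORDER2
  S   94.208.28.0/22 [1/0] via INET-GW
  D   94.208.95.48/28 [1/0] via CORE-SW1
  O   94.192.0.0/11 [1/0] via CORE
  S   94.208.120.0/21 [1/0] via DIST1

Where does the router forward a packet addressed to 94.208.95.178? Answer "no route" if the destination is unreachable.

Routes whose prefix contains 94.208.95.178:
  92.0.0.0/6 (92.0.0.0 - 95.255.255.255) -> ISP-GW
  94.192.0.0/11 (94.192.0.0 - 94.223.255.255) -> CORE
  94.208.0.0/12 (94.208.0.0 - 94.223.255.255) -> BORDER1
  94.208.0.0/17 (94.208.0.0 - 94.208.127.255) -> EDGE2
  94.208.64.0/18 (94.208.64.0 - 94.208.127.255) -> BRANCH-B
More-specific entries that do NOT match:
  94.208.95.48/28 (94.208.95.48 - 94.208.95.63) does not contain 94.208.95.178
  94.208.93.160/27 (94.208.93.160 - 94.208.93.191) does not contain 94.208.95.178
  94.208.91.128/26 (94.208.91.128 - 94.208.91.191) does not contain 94.208.95.178
  94.209.95.0/24 (94.209.95.0 - 94.209.95.255) does not contain 94.208.95.178
  94.208.28.0/22 (94.208.28.0 - 94.208.31.255) does not contain 94.208.95.178
  94.208.80.0/21 (94.208.80.0 - 94.208.87.255) does not contain 94.208.95.178
  94.208.120.0/21 (94.208.120.0 - 94.208.127.255) does not contain 94.208.95.178
  94.144.80.0/20 (94.144.80.0 - 94.144.95.255) does not contain 94.208.95.178
  94.209.64.0/19 (94.209.64.0 - 94.209.95.255) does not contain 94.208.95.178
Longest matching prefix is /18 -> next hop BRANCH-B.

BRANCH-B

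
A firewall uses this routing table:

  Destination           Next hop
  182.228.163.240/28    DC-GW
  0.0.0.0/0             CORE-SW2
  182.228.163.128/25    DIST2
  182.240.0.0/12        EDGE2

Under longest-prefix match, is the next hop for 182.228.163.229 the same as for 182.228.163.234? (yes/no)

yes

182.228.163.229: longest match 182.228.163.128/25 -> DIST2
182.228.163.234: longest match 182.228.163.128/25 -> DIST2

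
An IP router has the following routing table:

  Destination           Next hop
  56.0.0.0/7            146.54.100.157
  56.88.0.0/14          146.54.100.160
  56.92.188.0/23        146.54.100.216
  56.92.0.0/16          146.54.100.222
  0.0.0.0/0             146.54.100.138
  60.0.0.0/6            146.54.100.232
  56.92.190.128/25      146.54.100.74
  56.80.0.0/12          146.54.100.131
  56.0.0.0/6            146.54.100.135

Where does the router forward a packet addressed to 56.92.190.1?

146.54.100.222

Routes whose prefix contains 56.92.190.1:
  0.0.0.0/0 (default, matches everything) -> 146.54.100.138
  56.0.0.0/6 (56.0.0.0 - 59.255.255.255) -> 146.54.100.135
  56.0.0.0/7 (56.0.0.0 - 57.255.255.255) -> 146.54.100.157
  56.80.0.0/12 (56.80.0.0 - 56.95.255.255) -> 146.54.100.131
  56.92.0.0/16 (56.92.0.0 - 56.92.255.255) -> 146.54.100.222
More-specific entries that do NOT match:
  56.92.190.128/25 (56.92.190.128 - 56.92.190.255) does not contain 56.92.190.1
  56.92.188.0/23 (56.92.188.0 - 56.92.189.255) does not contain 56.92.190.1
Longest matching prefix is /16 -> next hop 146.54.100.222.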